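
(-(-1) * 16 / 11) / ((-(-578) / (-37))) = -296 / 3179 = -0.09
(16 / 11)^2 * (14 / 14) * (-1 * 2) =-512 / 121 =-4.23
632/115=5.50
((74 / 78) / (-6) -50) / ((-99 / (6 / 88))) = 97 / 2808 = 0.03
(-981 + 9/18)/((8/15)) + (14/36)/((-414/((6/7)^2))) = -1838.44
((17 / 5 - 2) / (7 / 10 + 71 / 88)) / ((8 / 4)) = 308 / 663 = 0.46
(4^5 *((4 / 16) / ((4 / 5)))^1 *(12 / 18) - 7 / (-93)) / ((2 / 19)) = 377093 / 186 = 2027.38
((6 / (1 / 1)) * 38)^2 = 51984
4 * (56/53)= 4.23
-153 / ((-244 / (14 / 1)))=1071 / 122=8.78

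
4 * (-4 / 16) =-1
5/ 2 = 2.50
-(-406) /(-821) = -0.49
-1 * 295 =-295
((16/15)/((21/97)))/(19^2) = 1552/113715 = 0.01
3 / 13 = 0.23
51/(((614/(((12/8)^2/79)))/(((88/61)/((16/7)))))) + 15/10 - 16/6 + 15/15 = -11729435/71012784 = -0.17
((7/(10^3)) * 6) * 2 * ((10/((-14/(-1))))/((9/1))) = 1/150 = 0.01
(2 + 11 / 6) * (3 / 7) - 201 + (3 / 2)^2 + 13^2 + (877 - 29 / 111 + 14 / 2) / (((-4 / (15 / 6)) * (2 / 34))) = -9417.83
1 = 1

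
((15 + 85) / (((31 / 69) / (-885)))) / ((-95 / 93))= 3663900 / 19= 192836.84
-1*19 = -19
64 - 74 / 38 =1179 / 19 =62.05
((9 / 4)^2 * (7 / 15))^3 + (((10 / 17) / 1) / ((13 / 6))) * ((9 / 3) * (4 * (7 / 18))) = 1635390449 / 113152000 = 14.45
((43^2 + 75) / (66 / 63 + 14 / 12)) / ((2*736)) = 3367 / 5704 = 0.59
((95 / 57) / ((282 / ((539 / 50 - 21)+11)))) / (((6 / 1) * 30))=13 / 507600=0.00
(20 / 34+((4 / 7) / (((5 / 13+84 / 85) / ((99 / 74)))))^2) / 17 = 0.05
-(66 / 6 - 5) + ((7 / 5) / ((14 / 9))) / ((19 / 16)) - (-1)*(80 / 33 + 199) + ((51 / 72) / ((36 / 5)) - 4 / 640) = 17721211 / 90288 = 196.27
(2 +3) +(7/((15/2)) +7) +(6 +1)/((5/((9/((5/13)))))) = 45.69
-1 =-1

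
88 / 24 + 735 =2216 / 3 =738.67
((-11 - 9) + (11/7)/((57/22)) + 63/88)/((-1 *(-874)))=-0.02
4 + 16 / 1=20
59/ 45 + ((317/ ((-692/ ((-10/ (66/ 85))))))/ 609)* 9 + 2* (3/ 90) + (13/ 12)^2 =733900133/ 278142480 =2.64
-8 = -8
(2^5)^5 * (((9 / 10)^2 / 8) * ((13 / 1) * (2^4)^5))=1157785744048128 / 25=46311429761925.12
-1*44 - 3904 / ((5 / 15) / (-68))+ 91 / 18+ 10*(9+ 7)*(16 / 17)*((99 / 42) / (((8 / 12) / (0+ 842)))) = 2666123813 / 2142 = 1244688.99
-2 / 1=-2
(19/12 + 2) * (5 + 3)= 86/3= 28.67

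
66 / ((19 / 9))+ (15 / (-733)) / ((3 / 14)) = 434072 / 13927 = 31.17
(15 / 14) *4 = 30 / 7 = 4.29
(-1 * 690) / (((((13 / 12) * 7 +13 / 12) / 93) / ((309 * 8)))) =-18303258.46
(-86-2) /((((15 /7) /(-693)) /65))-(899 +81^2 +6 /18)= 1842387.67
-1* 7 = -7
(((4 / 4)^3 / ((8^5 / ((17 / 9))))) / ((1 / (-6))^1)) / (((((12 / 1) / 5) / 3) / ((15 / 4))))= -425 / 262144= -0.00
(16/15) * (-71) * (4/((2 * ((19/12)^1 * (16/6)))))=-3408/95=-35.87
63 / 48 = 21 / 16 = 1.31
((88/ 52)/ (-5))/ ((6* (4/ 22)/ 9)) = -363/ 130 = -2.79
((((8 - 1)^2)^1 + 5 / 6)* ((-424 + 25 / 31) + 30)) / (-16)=1214837 / 992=1224.63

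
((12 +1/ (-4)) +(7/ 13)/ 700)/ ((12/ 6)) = 3819/ 650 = 5.88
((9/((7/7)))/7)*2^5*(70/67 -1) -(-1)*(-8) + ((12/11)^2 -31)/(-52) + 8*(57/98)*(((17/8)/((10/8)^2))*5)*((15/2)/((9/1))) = 429303397/20656636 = 20.78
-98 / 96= -49 / 48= -1.02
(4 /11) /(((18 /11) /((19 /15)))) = 38 /135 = 0.28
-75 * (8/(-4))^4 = -1200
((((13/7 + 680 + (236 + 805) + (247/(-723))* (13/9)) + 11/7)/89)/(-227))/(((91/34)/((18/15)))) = -1067919872/27913535559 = -0.04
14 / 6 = 7 / 3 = 2.33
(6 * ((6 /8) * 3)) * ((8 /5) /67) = 108 /335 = 0.32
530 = 530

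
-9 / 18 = -1 / 2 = -0.50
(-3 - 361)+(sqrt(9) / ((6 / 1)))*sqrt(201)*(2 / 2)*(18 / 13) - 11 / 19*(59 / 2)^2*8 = -83498 / 19+9*sqrt(201) / 13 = -4384.82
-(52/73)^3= -0.36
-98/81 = -1.21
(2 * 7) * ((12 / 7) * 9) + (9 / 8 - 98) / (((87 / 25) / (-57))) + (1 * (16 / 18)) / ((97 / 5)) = 1802.79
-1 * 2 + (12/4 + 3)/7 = -8/7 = -1.14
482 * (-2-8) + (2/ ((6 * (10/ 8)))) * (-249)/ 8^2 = -385683/ 80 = -4821.04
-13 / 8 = -1.62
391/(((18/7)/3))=456.17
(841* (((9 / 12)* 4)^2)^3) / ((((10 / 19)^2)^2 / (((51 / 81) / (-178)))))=-50306382099 / 1780000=-28262.01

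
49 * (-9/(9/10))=-490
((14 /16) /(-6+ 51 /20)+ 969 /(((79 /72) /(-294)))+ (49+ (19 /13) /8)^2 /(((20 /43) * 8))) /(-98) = 488631020476931 /184892338176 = 2642.79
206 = 206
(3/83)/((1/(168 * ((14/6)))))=1176/83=14.17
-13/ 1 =-13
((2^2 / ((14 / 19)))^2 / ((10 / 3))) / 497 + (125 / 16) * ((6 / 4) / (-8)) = -45107379 / 31171840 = -1.45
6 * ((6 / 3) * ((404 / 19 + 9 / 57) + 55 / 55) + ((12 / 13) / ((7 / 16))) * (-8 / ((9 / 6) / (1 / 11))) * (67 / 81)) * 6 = 271109840 / 171171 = 1583.85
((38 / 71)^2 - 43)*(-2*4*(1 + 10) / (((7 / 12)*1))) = 227376864 / 35287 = 6443.64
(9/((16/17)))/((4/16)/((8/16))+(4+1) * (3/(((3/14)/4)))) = 3/88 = 0.03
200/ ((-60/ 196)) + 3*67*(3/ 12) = -7237/ 12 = -603.08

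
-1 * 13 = -13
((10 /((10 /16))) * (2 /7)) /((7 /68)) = 2176 /49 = 44.41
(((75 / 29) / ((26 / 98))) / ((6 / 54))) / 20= 6615 / 1508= 4.39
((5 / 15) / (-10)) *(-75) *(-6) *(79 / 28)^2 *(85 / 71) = -7957275 / 55664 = -142.95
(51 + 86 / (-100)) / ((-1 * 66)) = -2507 / 3300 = -0.76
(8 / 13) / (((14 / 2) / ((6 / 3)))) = 16 / 91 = 0.18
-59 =-59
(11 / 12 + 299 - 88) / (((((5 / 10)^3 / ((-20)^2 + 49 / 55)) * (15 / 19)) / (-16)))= -34090929056 / 2475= -13774112.75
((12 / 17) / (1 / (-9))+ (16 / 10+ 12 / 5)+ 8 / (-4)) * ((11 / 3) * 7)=-5698 / 51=-111.73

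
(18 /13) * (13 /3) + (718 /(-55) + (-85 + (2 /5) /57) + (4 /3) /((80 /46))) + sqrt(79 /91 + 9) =-190777 /2090 + sqrt(81718) /91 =-88.14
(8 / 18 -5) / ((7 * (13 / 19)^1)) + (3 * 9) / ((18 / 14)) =20.05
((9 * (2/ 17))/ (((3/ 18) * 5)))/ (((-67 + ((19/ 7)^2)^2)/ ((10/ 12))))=-2401/ 28849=-0.08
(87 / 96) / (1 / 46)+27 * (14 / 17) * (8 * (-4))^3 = -198169525 / 272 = -728564.43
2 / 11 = 0.18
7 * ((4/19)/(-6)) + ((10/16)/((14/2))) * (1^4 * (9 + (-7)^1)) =-107/1596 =-0.07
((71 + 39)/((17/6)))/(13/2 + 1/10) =100/17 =5.88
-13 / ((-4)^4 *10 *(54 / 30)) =-13 / 4608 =-0.00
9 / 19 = 0.47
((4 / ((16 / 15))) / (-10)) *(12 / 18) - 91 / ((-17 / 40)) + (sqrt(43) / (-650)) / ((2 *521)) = 213.87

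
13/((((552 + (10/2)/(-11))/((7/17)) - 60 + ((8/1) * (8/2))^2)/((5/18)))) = 5005/3192606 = 0.00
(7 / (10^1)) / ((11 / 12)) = 42 / 55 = 0.76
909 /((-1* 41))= -909 /41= -22.17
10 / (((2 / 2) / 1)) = 10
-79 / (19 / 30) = -2370 / 19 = -124.74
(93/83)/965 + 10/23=803089/1842185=0.44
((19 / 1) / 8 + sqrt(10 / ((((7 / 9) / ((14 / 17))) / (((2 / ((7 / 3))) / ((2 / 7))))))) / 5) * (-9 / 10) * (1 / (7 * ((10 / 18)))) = -1539 / 2800 - 243 * sqrt(255) / 14875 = -0.81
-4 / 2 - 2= -4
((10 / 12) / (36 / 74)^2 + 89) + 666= 1474565 / 1944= 758.52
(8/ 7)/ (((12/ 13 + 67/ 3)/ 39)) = 12168/ 6349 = 1.92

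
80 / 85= 16 / 17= 0.94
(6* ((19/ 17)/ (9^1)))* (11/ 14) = 209/ 357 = 0.59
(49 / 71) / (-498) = -49 / 35358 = -0.00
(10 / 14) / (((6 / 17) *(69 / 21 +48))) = 85 / 2154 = 0.04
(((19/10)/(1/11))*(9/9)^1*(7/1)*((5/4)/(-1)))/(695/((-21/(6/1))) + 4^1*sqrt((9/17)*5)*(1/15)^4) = 241943625*sqrt(85)/3741330515623432 + 6891180901171875/7482661031246864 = 0.92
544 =544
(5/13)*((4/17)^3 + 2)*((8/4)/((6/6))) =98900/63869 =1.55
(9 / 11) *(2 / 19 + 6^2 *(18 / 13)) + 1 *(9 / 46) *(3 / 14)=71584407 / 1749748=40.91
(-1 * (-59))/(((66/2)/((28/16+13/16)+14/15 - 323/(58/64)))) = -144922231/229680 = -630.97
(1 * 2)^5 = 32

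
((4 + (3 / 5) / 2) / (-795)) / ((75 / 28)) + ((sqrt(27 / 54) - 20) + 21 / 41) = -238226557 / 12223125 + sqrt(2) / 2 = -18.78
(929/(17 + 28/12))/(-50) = -2787/2900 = -0.96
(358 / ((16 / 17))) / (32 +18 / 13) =39559 / 3472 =11.39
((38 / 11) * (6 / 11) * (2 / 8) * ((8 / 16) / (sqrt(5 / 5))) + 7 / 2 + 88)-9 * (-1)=12189 / 121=100.74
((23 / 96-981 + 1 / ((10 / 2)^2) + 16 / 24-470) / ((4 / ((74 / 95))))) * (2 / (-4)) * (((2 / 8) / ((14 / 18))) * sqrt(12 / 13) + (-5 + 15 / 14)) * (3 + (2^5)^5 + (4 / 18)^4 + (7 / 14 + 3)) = -17148696818.11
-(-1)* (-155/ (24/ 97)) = -15035/ 24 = -626.46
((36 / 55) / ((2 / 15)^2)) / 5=81 / 11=7.36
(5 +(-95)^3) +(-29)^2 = -856529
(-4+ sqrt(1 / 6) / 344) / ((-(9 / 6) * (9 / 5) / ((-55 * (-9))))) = 2200 / 3 - 275 * sqrt(6) / 3096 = 733.12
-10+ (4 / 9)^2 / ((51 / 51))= -794 / 81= -9.80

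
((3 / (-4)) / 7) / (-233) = 3 / 6524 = 0.00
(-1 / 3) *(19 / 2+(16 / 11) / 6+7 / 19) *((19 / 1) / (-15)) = 12679 / 2970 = 4.27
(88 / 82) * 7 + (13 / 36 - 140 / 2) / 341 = 3678221 / 503316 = 7.31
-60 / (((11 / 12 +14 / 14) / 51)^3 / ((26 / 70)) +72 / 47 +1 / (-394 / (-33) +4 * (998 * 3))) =-332433824210032896 / 8488926071775671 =-39.16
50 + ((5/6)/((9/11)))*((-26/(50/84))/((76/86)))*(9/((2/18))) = -382637/95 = -4027.76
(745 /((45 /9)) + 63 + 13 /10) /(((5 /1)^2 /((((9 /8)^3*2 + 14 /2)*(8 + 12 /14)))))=166696083 /224000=744.18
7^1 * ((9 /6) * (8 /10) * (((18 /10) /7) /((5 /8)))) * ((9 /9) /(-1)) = -432 /125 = -3.46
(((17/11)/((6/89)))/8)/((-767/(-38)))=28747/202488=0.14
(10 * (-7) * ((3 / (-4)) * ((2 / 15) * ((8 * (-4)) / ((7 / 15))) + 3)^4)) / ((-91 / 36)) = -923076270 / 31213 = -29573.46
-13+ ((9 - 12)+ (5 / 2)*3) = -17 / 2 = -8.50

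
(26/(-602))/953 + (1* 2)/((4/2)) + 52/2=7745018/286853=27.00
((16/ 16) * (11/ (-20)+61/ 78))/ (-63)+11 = 540359/ 49140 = 11.00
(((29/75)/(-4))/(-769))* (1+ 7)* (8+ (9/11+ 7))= 3364/211475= 0.02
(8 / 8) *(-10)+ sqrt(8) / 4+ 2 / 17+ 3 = -117 / 17+ sqrt(2) / 2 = -6.18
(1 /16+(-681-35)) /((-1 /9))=103095 /16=6443.44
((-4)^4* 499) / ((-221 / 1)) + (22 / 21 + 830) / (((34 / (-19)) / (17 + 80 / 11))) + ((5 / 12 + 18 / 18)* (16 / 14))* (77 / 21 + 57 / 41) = -74361109286 / 6279273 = -11842.31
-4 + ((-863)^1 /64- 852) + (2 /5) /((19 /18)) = -5284161 /6080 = -869.11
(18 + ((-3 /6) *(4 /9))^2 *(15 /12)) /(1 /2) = 2926 /81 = 36.12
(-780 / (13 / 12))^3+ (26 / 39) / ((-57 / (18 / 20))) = -35458560001 / 95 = -373248000.01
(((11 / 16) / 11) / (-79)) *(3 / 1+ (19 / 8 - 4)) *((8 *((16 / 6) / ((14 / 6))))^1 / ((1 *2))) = -11 / 2212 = -0.00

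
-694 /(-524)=1.32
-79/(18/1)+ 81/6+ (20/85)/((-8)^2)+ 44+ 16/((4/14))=109.11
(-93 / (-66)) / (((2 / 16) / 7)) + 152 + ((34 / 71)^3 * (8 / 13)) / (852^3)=114206527126982383 / 494595196218981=230.91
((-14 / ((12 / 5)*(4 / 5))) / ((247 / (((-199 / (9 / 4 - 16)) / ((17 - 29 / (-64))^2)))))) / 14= -1018880 / 10169913039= -0.00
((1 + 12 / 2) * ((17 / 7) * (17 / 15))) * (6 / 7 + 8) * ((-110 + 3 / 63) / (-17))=2433686 / 2205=1103.71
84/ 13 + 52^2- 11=35093/ 13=2699.46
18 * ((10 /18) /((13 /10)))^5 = 625000000 /2436053373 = 0.26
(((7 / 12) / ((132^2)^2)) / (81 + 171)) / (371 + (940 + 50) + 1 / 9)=1 / 178514316288000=0.00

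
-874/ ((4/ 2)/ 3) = -1311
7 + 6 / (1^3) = 13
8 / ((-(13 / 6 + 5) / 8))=-384 / 43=-8.93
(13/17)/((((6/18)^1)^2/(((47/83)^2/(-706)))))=-0.00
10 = 10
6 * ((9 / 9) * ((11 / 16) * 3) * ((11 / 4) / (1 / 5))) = 5445 / 32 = 170.16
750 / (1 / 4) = 3000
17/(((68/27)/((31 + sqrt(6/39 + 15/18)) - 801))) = -10395/2 + 9 * sqrt(6006)/104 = -5190.79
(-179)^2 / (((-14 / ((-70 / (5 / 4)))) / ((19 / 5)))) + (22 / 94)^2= 5379171849 / 11045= 487023.25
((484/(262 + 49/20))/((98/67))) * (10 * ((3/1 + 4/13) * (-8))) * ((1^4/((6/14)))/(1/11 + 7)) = -142683200/1309581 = -108.95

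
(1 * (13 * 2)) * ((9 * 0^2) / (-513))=0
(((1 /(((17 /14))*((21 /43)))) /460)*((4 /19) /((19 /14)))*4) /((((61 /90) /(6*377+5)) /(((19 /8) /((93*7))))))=389924 /14048239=0.03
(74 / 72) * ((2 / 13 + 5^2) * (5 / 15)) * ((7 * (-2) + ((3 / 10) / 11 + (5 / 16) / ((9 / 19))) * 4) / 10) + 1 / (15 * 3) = -89645287 / 9266400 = -9.67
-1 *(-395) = 395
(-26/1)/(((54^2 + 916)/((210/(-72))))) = 0.02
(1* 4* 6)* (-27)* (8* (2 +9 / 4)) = -22032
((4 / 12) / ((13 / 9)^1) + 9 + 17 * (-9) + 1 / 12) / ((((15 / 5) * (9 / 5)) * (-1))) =112075 / 4212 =26.61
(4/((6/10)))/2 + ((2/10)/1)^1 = 53/15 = 3.53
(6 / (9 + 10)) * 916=5496 / 19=289.26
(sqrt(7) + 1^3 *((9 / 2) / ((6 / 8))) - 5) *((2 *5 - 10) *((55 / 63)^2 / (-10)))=0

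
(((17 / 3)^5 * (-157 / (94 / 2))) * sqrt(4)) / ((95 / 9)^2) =-350.35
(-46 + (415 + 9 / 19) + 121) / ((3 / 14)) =130466 / 57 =2288.88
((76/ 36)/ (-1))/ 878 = -19/ 7902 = -0.00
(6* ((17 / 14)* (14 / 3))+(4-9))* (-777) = -22533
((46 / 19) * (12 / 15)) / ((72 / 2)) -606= -518084 / 855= -605.95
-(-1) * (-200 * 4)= -800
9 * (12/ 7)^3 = 15552/ 343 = 45.34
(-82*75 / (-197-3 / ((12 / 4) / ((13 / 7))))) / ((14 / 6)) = 3075 / 232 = 13.25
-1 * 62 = -62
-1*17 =-17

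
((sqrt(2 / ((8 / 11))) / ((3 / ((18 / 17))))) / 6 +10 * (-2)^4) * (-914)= -146240 - 457 * sqrt(11) / 17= -146329.16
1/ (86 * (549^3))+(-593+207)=-5492913870203/ 14230346814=-386.00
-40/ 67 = -0.60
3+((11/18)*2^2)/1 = 49/9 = 5.44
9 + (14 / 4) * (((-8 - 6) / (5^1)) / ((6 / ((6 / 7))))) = 38 / 5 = 7.60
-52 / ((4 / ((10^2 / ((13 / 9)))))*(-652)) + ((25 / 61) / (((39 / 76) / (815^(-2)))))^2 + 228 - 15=214.38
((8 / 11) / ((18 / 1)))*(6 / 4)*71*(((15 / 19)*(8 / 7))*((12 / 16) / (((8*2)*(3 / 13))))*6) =13845 / 2926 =4.73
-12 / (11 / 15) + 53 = 403 / 11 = 36.64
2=2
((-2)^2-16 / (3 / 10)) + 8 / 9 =-436 / 9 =-48.44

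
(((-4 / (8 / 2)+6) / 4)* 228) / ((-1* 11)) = -285 / 11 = -25.91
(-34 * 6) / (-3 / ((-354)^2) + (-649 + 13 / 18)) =25564464 / 81239581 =0.31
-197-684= -881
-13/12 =-1.08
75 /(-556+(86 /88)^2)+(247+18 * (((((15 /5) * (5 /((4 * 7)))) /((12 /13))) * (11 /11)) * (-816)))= -20754167649 /2507323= -8277.42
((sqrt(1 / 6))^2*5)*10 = 25 / 3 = 8.33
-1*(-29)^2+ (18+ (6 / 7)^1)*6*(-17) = -19351 / 7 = -2764.43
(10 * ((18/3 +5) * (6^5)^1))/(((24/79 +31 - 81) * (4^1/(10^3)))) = -8446680000/1963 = -4302944.47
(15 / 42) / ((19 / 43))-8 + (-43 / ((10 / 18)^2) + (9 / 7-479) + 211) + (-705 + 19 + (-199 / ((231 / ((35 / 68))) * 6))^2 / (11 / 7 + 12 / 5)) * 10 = -304684893764504933 / 41891379314400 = -7273.21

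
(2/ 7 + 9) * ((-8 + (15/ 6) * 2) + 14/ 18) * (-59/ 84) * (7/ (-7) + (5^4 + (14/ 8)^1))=47995025/ 5292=9069.35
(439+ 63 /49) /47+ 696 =232066 /329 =705.37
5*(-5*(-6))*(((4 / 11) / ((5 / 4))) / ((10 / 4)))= 192 / 11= 17.45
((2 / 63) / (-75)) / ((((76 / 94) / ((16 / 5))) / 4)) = -3008 / 448875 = -0.01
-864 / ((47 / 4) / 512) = -1769472 / 47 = -37648.34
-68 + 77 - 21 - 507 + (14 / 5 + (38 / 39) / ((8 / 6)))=-67011 / 130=-515.47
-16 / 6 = -8 / 3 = -2.67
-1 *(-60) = 60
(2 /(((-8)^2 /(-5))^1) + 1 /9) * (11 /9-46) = 5239 /2592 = 2.02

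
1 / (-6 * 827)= -1 / 4962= -0.00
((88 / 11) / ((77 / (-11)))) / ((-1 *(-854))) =-4 / 2989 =-0.00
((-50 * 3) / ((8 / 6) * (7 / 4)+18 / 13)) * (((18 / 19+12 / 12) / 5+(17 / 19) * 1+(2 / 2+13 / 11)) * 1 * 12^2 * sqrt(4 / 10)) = -122046912 * sqrt(10) / 30305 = -12735.40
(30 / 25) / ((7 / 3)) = 18 / 35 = 0.51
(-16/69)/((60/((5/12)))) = -1/621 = -0.00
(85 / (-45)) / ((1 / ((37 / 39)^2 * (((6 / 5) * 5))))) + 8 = -10042 / 4563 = -2.20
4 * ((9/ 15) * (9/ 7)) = 108/ 35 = 3.09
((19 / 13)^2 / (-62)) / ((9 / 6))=-361 / 15717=-0.02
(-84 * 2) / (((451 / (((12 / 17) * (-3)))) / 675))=4082400 / 7667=532.46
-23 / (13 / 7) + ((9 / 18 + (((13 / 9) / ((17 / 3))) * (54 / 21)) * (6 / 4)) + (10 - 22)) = -70857 / 3094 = -22.90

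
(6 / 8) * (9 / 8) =27 / 32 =0.84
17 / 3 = 5.67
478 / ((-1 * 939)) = -478 / 939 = -0.51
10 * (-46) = -460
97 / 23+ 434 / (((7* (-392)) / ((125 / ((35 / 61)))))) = -954241 / 31556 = -30.24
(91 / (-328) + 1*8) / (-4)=-2533 / 1312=-1.93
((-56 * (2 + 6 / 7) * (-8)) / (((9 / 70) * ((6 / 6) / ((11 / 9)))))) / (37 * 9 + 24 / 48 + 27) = 281600 / 8343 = 33.75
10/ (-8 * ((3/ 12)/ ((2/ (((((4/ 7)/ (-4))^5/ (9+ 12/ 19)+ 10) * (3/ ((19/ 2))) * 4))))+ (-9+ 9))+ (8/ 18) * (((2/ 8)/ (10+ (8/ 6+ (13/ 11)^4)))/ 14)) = -681943866678060/ 861361504456217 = -0.79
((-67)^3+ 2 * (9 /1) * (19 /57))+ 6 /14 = -2105296 /7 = -300756.57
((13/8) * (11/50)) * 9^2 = 11583/400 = 28.96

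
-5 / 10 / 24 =-1 / 48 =-0.02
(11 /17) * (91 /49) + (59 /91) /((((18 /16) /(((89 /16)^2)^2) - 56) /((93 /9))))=17643899090723 /16306115295288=1.08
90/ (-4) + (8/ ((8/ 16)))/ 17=-733/ 34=-21.56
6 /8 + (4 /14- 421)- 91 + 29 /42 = -42863 /84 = -510.27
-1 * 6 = -6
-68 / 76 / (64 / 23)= -391 / 1216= -0.32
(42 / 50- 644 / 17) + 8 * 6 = 4657 / 425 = 10.96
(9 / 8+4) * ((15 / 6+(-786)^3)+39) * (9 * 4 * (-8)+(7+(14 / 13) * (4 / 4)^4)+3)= 8959091487525 / 13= 689160883655.77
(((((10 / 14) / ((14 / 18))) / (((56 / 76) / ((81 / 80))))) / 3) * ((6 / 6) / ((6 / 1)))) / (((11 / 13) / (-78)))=-780273 / 120736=-6.46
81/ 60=27/ 20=1.35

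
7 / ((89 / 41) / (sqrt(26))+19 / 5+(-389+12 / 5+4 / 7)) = -0.02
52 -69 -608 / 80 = -123 / 5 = -24.60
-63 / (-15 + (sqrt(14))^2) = 63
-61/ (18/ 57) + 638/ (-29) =-1291/ 6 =-215.17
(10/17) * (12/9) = 40/51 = 0.78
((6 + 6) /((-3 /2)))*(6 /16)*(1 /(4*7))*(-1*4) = 3 /7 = 0.43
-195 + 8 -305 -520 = -1012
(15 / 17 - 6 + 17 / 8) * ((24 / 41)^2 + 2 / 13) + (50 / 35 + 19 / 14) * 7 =18.01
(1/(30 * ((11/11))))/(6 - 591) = -0.00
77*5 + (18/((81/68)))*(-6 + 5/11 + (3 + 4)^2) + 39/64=6603733/6336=1042.26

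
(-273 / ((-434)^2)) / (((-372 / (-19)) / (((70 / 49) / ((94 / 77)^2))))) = -149435 / 2105866208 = -0.00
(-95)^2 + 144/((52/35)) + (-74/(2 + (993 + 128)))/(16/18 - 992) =593942463629/65111540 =9121.92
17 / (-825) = -17 / 825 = -0.02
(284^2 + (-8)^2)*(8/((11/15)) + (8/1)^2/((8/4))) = 38099840/11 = 3463621.82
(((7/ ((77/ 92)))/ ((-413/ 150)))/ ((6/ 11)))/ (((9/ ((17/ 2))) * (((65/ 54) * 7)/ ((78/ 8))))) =-17595/ 2891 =-6.09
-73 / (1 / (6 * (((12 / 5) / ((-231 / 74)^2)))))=-3197984 / 29645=-107.88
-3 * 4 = -12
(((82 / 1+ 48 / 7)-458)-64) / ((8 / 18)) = -6822 / 7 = -974.57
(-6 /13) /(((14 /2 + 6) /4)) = -24 /169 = -0.14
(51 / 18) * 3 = 17 / 2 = 8.50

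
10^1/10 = 1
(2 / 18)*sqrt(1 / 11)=sqrt(11) / 99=0.03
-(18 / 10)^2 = -81 / 25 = -3.24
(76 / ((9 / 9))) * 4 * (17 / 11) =5168 / 11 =469.82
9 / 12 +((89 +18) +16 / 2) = 463 / 4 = 115.75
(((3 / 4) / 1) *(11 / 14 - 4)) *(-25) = 3375 / 56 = 60.27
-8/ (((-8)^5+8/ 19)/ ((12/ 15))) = 76/ 389115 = 0.00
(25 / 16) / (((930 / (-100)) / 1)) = -125 / 744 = -0.17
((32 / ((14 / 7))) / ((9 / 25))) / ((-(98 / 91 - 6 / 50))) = -130000 / 2799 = -46.45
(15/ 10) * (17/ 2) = 51/ 4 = 12.75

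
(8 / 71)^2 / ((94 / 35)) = 1120 / 236927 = 0.00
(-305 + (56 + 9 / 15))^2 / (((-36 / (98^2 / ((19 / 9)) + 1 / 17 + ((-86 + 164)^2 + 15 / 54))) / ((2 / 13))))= -22641759153 / 8075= -2803933.02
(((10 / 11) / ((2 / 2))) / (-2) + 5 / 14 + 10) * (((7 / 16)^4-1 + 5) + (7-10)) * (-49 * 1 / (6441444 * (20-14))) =-725227475 / 55723334565888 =-0.00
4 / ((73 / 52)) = 2.85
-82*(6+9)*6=-7380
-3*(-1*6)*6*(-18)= -1944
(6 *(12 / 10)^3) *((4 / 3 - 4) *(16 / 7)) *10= -110592 / 175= -631.95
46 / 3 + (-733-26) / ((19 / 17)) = -37835 / 57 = -663.77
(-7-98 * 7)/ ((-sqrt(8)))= 693 * sqrt(2)/ 4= 245.01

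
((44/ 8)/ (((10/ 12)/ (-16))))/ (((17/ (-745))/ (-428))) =-33671616/ 17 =-1980683.29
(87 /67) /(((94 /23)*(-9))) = -667 /18894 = -0.04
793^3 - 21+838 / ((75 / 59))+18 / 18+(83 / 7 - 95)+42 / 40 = 1047223409681 / 2100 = 498677814.13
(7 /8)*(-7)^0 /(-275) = -0.00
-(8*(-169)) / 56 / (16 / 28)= 42.25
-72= -72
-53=-53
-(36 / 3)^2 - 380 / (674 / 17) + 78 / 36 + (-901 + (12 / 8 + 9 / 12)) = -4246879 / 4044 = -1050.17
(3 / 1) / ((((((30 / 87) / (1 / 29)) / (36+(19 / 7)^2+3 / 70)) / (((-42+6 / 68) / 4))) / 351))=-1276706691 / 26656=-47895.66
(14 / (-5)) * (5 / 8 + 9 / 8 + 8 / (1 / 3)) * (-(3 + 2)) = 721 / 2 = 360.50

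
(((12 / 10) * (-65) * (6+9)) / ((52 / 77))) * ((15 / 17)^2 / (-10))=155925 / 1156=134.88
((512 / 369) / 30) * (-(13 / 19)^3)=-562432 / 37964565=-0.01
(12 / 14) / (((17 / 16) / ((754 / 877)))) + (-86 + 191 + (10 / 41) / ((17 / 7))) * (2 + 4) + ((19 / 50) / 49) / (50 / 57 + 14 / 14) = 101162190408627 / 160244168350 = 631.30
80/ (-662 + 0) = -40/ 331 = -0.12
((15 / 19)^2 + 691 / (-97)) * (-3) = 682878 / 35017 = 19.50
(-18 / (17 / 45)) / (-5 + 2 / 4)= 180 / 17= 10.59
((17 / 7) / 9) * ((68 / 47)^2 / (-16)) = -4913 / 139167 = -0.04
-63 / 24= -21 / 8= -2.62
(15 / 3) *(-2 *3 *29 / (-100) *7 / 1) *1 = 609 / 10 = 60.90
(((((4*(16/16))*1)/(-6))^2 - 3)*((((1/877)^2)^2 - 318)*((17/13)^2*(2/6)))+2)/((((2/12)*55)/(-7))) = -3516253793273900854/9897380633282571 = -355.27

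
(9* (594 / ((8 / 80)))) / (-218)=-26730 / 109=-245.23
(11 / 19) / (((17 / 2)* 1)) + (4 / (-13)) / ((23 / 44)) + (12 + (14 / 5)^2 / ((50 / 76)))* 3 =4299480238 / 60360625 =71.23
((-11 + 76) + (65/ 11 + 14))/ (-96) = -467/ 528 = -0.88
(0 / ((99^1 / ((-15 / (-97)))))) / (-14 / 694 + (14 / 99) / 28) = 0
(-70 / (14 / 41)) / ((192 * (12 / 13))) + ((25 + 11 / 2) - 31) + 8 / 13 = -31189 / 29952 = -1.04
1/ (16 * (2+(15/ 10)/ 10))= 5/ 172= 0.03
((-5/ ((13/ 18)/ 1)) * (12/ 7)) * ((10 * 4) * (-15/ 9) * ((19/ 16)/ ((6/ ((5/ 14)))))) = 35625/ 637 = 55.93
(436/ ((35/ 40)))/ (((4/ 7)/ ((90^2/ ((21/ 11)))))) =25898400/ 7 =3699771.43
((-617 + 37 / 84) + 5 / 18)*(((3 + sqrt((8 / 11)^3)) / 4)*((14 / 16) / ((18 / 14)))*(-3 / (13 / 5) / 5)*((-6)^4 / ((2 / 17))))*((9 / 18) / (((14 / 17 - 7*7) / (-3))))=30045.26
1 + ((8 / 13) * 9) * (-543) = -39083 / 13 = -3006.38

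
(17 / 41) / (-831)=-17 / 34071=-0.00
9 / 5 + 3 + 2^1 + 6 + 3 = 79 / 5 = 15.80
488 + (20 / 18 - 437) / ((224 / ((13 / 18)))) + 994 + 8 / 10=268784237 / 181440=1481.39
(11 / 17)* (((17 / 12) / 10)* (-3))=-11 / 40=-0.28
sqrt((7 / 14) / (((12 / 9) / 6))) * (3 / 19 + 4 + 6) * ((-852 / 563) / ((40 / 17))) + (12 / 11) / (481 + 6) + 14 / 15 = -6095416685 / 687645948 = -8.86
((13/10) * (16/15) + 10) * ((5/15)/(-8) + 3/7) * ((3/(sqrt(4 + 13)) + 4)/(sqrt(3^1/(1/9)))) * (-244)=-978.03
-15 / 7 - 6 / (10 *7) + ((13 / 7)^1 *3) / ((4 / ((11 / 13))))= -21 / 20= -1.05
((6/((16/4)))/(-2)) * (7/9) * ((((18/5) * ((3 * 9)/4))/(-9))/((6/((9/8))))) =189/640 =0.30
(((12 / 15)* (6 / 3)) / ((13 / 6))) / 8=6 / 65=0.09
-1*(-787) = 787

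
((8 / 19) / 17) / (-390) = -4 / 62985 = -0.00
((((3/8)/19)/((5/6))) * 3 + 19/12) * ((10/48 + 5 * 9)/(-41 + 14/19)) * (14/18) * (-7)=10026919/991440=10.11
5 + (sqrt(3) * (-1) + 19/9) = 64/9 - sqrt(3) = 5.38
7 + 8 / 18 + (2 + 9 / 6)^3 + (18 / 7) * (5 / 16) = 12883 / 252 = 51.12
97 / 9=10.78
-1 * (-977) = 977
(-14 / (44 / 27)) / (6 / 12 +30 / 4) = -189 / 176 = -1.07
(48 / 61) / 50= 24 / 1525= 0.02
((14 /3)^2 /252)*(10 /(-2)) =-35 /81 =-0.43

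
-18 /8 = -9 /4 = -2.25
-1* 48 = -48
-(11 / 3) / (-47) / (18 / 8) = 44 / 1269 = 0.03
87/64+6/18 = 325/192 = 1.69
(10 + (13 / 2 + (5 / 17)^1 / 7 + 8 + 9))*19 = 151677 / 238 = 637.30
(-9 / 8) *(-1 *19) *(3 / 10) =513 / 80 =6.41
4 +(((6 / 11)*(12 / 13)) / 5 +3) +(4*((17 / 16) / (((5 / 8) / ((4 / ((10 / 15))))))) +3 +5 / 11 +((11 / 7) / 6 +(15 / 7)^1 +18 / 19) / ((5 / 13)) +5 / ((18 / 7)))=62.02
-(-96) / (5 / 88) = 8448 / 5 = 1689.60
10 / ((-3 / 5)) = -50 / 3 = -16.67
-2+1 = -1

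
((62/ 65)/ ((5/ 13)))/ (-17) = -62/ 425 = -0.15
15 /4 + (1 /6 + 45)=587 /12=48.92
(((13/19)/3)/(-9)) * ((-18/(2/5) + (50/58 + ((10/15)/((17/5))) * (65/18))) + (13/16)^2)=1894655893/1748107008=1.08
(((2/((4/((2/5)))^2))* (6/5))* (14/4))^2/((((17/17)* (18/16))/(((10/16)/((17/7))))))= 343/212500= 0.00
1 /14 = 0.07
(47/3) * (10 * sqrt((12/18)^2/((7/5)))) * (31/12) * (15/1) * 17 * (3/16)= 619225 * sqrt(35)/336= 10902.93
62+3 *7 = 83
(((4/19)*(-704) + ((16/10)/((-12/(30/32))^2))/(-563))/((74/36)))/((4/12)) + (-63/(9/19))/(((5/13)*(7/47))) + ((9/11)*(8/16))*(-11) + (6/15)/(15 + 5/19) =-2542.58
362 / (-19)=-362 / 19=-19.05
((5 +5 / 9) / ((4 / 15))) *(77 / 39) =9625 / 234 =41.13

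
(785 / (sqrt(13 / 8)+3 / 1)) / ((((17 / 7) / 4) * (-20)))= -26376 / 1003+2198 * sqrt(26) / 1003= -15.12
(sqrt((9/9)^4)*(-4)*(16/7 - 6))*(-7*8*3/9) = -832/3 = -277.33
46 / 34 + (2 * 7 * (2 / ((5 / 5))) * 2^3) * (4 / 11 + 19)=4338.81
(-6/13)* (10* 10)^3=-6000000/13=-461538.46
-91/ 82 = -1.11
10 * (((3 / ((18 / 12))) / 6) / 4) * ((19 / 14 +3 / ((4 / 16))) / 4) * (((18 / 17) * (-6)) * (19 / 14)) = -9405 / 392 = -23.99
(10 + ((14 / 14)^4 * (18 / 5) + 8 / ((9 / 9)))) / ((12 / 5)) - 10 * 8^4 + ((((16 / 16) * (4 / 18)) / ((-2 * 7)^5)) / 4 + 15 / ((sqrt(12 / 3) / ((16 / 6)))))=-396246134593 / 9680832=-40931.00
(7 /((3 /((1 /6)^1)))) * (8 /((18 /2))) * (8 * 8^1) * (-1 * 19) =-34048 /81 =-420.35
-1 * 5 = -5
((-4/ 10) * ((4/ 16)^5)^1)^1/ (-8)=1/ 20480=0.00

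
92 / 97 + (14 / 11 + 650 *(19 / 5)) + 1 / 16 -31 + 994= 58647163 / 17072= 3435.28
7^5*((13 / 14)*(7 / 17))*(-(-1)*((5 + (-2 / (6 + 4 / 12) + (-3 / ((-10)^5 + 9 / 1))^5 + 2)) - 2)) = 97184750052049331166684164596348 / 3228546761606454359582427173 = 30101.70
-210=-210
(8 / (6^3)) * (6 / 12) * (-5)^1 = -5 / 54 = -0.09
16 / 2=8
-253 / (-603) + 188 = 113617 / 603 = 188.42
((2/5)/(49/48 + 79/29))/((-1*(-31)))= 2784/808015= 0.00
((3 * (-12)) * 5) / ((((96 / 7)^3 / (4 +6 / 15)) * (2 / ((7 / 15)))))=-26411 / 368640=-0.07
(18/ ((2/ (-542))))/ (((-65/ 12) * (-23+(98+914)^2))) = 58536/ 66567865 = 0.00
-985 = -985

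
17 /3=5.67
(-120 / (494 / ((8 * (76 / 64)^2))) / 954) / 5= -19 / 33072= -0.00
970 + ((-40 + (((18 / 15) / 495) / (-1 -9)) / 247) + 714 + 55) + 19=1718.00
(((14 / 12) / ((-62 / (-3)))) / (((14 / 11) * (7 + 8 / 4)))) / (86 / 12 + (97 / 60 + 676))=55 / 7642182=0.00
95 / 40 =19 / 8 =2.38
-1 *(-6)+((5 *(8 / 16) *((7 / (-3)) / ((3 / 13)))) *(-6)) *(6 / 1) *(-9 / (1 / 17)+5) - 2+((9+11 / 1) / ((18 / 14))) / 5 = -1212056 / 9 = -134672.89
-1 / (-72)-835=-60119 / 72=-834.99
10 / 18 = 5 / 9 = 0.56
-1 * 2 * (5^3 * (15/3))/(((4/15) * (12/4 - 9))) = 3125/4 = 781.25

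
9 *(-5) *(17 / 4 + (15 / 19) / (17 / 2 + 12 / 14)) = -1941885 / 9956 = -195.05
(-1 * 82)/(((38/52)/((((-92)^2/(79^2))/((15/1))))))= -18045248/1778685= -10.15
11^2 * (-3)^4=9801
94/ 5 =18.80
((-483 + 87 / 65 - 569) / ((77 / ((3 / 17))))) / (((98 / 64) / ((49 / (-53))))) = 6556128 / 4509505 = 1.45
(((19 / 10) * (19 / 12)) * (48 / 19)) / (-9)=-38 / 45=-0.84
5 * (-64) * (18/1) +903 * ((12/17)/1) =-87084/17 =-5122.59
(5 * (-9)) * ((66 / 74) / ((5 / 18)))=-144.49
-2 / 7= -0.29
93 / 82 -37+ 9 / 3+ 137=8539 / 82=104.13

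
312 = 312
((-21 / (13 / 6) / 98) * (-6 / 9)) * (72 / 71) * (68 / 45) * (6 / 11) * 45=176256 / 71071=2.48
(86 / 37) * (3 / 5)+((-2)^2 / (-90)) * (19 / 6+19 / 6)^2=-0.39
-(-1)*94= 94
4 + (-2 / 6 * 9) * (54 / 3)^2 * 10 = -9716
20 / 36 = 5 / 9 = 0.56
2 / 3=0.67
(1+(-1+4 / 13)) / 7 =4 / 91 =0.04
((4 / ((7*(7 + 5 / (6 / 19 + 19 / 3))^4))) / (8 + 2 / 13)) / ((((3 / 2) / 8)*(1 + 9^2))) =20632736881 / 16346427473255061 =0.00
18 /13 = 1.38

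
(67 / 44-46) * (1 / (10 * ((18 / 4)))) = -0.99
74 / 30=37 / 15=2.47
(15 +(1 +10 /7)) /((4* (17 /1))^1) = 61 /238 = 0.26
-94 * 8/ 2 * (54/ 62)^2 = -274104/ 961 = -285.23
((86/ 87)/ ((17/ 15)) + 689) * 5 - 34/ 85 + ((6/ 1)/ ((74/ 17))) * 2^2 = 315065353/ 91205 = 3454.47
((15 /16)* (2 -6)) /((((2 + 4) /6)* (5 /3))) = -9 /4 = -2.25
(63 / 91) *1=9 / 13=0.69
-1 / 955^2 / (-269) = 1 / 245334725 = 0.00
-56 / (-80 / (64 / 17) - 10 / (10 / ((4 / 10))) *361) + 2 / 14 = 11153 / 23191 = 0.48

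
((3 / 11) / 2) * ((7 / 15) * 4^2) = 56 / 55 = 1.02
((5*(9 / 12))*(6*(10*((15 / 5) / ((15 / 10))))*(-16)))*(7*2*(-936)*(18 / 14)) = 121305600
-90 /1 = -90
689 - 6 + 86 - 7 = 762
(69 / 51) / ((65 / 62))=1426 / 1105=1.29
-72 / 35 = -2.06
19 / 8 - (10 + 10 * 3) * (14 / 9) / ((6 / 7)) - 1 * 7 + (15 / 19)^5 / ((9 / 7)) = -41171280221 / 534837384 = -76.98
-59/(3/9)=-177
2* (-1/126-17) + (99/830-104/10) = -2316269/52290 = -44.30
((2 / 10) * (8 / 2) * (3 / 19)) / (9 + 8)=12 / 1615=0.01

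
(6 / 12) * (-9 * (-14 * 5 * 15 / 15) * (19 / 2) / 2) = 5985 / 4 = 1496.25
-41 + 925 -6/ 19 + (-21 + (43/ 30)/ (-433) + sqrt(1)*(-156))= 174415913/ 246810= 706.68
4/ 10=2/ 5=0.40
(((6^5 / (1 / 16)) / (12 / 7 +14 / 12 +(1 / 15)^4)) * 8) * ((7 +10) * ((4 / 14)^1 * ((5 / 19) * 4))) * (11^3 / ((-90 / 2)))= -2026915799040000 / 38795891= -52245630.83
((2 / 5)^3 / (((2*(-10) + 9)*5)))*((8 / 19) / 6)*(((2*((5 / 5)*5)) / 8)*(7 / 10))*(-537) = 5012 / 130625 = 0.04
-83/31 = -2.68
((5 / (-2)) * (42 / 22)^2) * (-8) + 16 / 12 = 26944 / 363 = 74.23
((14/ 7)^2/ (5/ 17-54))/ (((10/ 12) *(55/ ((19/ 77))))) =-7752/ 19332775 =-0.00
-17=-17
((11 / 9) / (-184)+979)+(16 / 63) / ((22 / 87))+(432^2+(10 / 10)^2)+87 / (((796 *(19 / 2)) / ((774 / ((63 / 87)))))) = 90454588993037 / 482122872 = 187617.29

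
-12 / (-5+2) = 4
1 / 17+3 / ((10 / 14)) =362 / 85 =4.26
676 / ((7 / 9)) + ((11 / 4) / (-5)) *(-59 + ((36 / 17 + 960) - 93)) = 423.58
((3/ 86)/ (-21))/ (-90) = 1/ 54180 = 0.00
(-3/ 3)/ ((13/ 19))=-19/ 13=-1.46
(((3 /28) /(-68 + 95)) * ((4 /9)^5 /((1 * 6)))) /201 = 128 /2243212461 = 0.00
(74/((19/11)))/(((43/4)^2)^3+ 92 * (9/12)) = 0.00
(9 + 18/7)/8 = 81/56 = 1.45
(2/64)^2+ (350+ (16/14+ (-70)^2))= 37640199/7168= 5251.14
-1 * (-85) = 85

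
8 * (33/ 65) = 4.06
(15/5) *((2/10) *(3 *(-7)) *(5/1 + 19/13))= -5292/65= -81.42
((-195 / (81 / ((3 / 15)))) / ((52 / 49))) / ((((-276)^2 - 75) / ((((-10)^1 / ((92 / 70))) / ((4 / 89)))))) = 763175 / 756139536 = 0.00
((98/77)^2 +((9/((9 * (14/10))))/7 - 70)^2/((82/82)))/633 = 1419876221/183899793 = 7.72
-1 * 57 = -57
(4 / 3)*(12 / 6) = 8 / 3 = 2.67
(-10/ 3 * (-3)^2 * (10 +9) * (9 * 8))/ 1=-41040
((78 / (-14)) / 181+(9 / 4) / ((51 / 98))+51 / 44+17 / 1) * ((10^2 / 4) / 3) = 531949175 / 2843148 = 187.10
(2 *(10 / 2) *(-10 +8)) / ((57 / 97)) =-1940 / 57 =-34.04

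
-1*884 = -884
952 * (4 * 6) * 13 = 297024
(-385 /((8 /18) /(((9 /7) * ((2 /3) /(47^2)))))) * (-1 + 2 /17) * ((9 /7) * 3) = 601425 /525742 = 1.14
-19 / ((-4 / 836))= 3971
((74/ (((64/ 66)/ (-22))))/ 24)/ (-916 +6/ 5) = 22385/ 292736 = 0.08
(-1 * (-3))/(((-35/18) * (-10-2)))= 9/70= 0.13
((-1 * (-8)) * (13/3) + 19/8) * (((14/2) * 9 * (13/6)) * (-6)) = -242697/8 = -30337.12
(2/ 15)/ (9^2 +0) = 2/ 1215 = 0.00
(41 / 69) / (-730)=-41 / 50370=-0.00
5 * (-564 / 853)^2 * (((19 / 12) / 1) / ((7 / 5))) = 12591300 / 5093263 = 2.47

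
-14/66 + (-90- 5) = -3142/33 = -95.21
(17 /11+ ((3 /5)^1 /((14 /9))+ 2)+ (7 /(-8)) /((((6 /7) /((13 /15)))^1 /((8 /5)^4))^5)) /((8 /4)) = -30285360478520480162393555413 /5420175790786743164062500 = -5587.52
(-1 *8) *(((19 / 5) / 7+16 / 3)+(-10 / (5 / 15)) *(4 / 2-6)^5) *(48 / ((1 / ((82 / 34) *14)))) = -33862373632 / 85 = -398380866.26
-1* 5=-5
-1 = -1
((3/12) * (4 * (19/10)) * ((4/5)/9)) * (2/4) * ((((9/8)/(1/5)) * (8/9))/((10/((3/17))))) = 19/2550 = 0.01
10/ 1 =10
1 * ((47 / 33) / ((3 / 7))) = 329 / 99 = 3.32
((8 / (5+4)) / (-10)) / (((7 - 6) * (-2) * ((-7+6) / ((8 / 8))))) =-2 / 45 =-0.04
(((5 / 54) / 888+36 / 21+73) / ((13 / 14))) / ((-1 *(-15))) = 5.36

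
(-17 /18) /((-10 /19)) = 323 /180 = 1.79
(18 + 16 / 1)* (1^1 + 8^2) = 2210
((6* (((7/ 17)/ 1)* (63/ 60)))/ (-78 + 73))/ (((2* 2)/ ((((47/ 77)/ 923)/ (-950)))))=2961/ 32794190000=0.00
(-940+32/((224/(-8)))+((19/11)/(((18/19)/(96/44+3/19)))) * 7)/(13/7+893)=-1.02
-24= -24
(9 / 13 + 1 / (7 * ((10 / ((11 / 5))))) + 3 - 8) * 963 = -18737091 / 4550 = -4118.04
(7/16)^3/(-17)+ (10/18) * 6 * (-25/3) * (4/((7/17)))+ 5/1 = -264.85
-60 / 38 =-30 / 19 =-1.58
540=540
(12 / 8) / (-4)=-3 / 8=-0.38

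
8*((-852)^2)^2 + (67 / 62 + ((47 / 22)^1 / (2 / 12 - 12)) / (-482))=24596773183201466117 / 5834851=4215492937729.08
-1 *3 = -3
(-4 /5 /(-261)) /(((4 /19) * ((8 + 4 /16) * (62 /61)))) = 2318 /1335015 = 0.00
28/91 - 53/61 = -445/793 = -0.56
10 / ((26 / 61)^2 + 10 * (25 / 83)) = 3.13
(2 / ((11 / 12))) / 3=8 / 11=0.73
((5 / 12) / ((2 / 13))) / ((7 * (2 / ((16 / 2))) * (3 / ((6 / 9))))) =65 / 189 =0.34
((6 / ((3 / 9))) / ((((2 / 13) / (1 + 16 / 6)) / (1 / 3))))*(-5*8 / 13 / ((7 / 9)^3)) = -320760 / 343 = -935.16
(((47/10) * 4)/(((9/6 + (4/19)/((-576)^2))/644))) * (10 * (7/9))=148401340416/2363905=62778.05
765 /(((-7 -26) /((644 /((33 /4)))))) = -218960 /121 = -1809.59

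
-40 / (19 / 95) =-200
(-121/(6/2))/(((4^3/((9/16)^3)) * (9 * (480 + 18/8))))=-1089/42139648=-0.00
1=1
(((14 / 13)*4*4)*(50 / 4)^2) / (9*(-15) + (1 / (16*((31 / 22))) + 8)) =-21.21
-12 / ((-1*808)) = 3 / 202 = 0.01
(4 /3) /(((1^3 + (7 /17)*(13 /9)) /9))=459 /61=7.52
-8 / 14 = -4 / 7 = -0.57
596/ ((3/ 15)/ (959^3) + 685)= 657070688855/ 755190305144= 0.87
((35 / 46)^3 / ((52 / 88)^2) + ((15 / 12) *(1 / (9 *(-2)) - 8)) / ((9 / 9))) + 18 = 1360866833 / 148048056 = 9.19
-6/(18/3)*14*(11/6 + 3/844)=-32557/1266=-25.72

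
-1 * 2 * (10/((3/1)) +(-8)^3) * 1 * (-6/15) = -6104/15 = -406.93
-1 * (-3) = 3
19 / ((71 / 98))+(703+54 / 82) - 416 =913716 / 2911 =313.88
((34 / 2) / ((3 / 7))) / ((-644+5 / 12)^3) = -68544 / 460636242067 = -0.00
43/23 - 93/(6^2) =-197/276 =-0.71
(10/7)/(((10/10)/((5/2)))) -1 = 18/7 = 2.57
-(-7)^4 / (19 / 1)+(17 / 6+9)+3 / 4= -113.79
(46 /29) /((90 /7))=161 /1305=0.12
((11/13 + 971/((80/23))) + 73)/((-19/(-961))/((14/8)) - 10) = -2469676783/69881760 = -35.34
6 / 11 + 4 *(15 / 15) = 50 / 11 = 4.55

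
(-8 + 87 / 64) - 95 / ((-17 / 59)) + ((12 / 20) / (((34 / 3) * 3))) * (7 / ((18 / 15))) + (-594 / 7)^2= 401114311 / 53312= 7523.90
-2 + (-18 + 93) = 73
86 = 86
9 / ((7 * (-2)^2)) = 9 / 28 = 0.32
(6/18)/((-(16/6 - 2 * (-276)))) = -1/1664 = -0.00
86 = 86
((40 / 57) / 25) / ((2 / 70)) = 56 / 57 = 0.98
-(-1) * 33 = 33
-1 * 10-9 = -19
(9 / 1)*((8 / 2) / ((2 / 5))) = 90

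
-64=-64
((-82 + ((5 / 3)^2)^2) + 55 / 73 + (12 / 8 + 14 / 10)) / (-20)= 4176383 / 1182600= 3.53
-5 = -5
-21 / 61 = -0.34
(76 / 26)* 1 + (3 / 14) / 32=17063 / 5824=2.93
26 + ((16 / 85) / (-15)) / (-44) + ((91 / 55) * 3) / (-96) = 11645723 / 448800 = 25.95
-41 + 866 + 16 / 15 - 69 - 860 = -1544 / 15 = -102.93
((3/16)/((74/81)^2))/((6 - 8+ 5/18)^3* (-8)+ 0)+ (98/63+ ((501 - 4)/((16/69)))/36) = 717636529147/11745757152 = 61.10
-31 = -31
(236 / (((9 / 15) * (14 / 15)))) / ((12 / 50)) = 36875 / 21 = 1755.95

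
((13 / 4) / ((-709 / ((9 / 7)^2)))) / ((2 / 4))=-1053 / 69482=-0.02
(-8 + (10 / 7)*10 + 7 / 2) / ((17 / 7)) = 137 / 34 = 4.03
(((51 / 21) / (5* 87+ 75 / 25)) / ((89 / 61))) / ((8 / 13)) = 13481 / 2182992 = 0.01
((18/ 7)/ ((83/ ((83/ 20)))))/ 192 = 3/ 4480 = 0.00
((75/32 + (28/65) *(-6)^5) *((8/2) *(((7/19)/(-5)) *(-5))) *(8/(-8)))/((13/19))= 48736947/6760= 7209.61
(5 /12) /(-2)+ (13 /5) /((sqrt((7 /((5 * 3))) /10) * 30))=-5 /24+ 13 * sqrt(42) /210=0.19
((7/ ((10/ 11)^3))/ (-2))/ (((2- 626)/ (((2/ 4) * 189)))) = 586971/ 832000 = 0.71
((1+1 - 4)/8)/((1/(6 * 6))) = -9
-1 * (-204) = 204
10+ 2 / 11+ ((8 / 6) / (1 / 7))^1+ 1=677 / 33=20.52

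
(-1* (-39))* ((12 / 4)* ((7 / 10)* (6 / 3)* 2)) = 1638 / 5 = 327.60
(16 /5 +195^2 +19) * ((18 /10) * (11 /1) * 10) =37666728 /5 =7533345.60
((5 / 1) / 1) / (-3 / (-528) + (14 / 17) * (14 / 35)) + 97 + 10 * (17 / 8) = 2670349 / 20052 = 133.17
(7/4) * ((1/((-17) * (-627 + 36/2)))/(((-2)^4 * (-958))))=-1/90680448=-0.00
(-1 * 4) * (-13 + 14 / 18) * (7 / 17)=3080 / 153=20.13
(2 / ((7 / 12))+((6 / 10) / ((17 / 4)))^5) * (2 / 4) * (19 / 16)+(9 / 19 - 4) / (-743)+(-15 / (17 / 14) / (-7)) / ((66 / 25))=52262189440652659 / 19292466721412500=2.71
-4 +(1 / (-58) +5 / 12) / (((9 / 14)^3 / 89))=8232814 / 63423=129.81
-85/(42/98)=-595/3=-198.33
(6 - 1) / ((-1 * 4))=-5 / 4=-1.25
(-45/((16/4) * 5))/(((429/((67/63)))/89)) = -5963/12012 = -0.50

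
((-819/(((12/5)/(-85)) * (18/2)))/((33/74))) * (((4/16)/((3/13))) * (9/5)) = 3720535/264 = 14092.94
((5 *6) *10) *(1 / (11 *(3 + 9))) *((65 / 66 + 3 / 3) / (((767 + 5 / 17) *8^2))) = 55675 / 606076416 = 0.00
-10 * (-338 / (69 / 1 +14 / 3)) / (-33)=-1.39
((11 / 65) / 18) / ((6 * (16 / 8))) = 11 / 14040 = 0.00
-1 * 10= -10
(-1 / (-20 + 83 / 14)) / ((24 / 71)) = 497 / 2364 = 0.21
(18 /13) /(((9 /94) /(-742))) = -139496 /13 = -10730.46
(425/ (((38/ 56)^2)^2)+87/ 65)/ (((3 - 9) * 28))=-11.94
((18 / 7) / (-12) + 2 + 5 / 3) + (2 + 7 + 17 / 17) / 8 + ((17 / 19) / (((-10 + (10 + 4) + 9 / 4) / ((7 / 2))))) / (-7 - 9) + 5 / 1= 771751 / 79800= 9.67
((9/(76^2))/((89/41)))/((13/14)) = 2583/3341416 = 0.00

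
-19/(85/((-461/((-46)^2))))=8759/179860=0.05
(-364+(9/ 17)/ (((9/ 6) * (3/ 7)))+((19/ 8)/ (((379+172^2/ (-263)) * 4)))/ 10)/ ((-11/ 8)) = 138481253291/ 524295640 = 264.13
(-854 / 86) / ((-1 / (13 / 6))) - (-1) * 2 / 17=94883 / 4386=21.63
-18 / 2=-9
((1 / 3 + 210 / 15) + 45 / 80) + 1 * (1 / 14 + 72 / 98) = 36931 / 2352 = 15.70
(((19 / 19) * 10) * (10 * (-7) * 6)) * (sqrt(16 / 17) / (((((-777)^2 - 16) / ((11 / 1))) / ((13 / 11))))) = -218400 * sqrt(17) / 10263121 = -0.09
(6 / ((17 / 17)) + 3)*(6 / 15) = 18 / 5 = 3.60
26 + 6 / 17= 448 / 17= 26.35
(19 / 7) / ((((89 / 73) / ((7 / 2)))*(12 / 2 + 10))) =1387 / 2848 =0.49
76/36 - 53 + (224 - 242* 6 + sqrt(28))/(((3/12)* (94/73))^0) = -11510/9 + 2* sqrt(7) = -1273.60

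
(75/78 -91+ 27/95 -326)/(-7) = 1026913/17290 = 59.39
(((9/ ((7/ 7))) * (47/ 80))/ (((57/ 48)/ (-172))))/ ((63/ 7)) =-8084/ 95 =-85.09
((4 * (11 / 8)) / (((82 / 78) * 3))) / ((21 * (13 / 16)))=88 / 861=0.10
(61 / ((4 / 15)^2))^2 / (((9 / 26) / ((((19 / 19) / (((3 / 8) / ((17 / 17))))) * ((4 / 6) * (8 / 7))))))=30233125 / 7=4319017.86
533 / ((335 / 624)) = 332592 / 335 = 992.81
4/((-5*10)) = -2/25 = -0.08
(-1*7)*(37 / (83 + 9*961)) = -0.03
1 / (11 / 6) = 6 / 11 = 0.55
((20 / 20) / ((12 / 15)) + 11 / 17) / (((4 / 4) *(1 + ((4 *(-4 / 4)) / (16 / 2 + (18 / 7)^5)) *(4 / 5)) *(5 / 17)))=10879129 / 1641868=6.63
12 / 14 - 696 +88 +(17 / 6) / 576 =-14687881 / 24192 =-607.14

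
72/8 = 9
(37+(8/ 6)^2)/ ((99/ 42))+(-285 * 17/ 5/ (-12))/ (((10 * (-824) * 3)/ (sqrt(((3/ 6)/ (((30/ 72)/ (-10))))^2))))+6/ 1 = 54848389/ 2447280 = 22.41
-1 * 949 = -949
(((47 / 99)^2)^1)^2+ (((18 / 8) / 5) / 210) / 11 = 6857751473 / 134483441400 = 0.05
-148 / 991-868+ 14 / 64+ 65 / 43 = -1181462765 / 1363616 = -866.42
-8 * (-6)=48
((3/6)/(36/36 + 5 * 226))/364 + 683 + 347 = 848069041/823368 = 1030.00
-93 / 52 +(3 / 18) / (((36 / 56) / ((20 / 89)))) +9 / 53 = -10333943 / 6622668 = -1.56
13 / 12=1.08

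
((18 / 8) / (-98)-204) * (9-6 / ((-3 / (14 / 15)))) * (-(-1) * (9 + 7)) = -8690834 / 245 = -35472.79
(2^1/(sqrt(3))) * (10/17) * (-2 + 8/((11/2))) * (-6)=240 * sqrt(3)/187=2.22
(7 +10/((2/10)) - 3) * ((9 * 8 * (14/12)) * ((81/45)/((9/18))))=81648/5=16329.60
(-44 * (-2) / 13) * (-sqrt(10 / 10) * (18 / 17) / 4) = -396 / 221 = -1.79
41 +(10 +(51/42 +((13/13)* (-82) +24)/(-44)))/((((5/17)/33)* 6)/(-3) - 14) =2207753/55048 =40.11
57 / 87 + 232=232.66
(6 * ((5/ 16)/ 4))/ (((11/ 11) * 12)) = 5/ 128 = 0.04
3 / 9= 1 / 3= 0.33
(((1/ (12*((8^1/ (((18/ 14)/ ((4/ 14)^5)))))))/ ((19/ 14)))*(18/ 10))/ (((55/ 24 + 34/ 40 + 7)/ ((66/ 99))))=453789/ 739936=0.61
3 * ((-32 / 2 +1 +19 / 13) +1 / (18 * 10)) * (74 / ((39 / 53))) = -62098987 / 15210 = -4082.77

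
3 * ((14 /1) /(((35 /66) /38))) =15048 /5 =3009.60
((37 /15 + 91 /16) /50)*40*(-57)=-37183 /100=-371.83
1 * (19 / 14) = 19 / 14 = 1.36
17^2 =289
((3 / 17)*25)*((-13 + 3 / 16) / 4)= -15375 / 1088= -14.13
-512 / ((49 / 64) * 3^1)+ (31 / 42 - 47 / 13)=-287655 / 1274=-225.79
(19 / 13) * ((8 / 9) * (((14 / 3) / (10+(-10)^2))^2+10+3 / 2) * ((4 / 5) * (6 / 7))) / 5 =2.05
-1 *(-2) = 2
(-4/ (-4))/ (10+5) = 1/ 15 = 0.07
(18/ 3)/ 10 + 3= 18/ 5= 3.60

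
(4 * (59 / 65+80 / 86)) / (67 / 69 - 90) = -1417812 / 17169685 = -0.08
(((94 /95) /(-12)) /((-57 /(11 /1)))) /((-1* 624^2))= -517 /12650826240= -0.00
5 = 5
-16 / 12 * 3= -4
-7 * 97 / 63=-10.78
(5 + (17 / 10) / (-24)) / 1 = 1183 / 240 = 4.93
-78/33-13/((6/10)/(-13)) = 9217/33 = 279.30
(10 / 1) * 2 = 20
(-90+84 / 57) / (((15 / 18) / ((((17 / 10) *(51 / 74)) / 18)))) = -243049 / 35150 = -6.91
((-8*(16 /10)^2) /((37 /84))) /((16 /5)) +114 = 18402 /185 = 99.47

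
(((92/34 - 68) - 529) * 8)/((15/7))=-565768/255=-2218.70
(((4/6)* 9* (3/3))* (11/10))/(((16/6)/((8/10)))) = 99/50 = 1.98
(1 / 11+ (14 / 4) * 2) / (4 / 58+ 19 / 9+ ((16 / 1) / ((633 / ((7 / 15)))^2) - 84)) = -15686974350 / 181007383733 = -0.09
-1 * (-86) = 86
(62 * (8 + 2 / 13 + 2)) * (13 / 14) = 4092 / 7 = 584.57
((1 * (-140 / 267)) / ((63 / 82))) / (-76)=410 / 45657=0.01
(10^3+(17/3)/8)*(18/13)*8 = 144102/13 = 11084.77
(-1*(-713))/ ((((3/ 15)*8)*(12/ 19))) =67735/ 96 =705.57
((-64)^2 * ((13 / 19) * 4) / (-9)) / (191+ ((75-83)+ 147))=-106496 / 28215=-3.77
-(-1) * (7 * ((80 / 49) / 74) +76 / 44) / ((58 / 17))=91137 / 165242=0.55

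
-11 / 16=-0.69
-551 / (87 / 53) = -1007 / 3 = -335.67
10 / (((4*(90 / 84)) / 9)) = 21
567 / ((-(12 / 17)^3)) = -103173 / 64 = -1612.08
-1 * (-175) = 175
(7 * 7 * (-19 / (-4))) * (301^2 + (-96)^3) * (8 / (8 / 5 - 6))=3696698425 / 11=336063493.18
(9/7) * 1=9/7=1.29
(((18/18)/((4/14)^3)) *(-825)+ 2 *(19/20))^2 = 2001656210401/1600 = 1251035131.50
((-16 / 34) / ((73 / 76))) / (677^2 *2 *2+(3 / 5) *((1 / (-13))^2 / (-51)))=-0.00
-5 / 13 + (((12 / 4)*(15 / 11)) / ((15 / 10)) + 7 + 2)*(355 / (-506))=-623165 / 72358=-8.61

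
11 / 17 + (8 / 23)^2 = 6907 / 8993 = 0.77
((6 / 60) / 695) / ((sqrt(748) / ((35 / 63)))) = 0.00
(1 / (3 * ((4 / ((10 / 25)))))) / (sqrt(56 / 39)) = sqrt(546) / 840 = 0.03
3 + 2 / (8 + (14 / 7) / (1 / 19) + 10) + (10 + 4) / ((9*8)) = 407 / 126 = 3.23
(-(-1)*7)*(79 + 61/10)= 5957/10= 595.70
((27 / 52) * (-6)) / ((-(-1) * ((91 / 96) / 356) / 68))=-94120704 / 1183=-79561.03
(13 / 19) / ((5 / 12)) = 156 / 95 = 1.64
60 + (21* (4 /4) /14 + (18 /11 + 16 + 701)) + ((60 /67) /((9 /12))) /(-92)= 780.12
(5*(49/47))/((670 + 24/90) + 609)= 3675/901883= 0.00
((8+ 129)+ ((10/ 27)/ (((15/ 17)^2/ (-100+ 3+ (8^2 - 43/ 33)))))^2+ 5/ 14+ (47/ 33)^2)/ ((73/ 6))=9130531468049/ 273829403925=33.34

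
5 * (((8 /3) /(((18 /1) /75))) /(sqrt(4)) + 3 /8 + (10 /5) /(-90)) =709 /24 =29.54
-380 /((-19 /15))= 300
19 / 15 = 1.27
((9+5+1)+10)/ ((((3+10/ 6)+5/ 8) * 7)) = 600/ 889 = 0.67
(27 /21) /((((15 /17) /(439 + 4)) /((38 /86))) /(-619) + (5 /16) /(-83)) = -1058613631632 /3106019105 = -340.83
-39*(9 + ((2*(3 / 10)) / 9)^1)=-1768 / 5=-353.60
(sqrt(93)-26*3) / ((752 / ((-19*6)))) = 2223 / 188-57*sqrt(93) / 376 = 10.36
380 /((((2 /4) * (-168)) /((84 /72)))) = -95 /18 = -5.28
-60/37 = -1.62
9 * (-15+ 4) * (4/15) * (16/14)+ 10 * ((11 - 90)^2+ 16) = 2188894/35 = 62539.83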